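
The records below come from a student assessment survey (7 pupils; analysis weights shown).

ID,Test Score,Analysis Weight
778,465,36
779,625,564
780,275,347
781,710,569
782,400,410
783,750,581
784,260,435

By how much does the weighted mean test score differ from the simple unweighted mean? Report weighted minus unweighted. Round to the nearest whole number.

Unweighted sum = 3485
Unweighted mean = 3485 / 7 = 497.85714
Weighted sum = 465×36 + 625×564 + 275×347 + 710×569 + 400×410 + 750×581 + 260×435
  = 1581505
Sum of weights = 36 + 564 + 347 + 569 + 410 + 581 + 435 = 2942
Weighted mean = 1581505 / 2942 = 537.56118
Difference (weighted minus unweighted) = 39.70404

40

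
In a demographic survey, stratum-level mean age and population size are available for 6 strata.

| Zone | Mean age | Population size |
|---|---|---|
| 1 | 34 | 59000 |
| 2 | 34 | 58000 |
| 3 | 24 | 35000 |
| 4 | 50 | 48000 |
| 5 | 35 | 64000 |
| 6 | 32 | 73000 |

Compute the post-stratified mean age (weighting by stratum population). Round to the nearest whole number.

35

Σ Nₕ·x̄ₕ = 34×59000 + 34×58000 + 24×35000 + 50×48000 + 35×64000 + 32×73000
  = 11794000
Σ Nₕ = 59000 + 58000 + 35000 + 48000 + 64000 + 73000 = 337000
Overall mean = 11794000 / 337000 = 34.997033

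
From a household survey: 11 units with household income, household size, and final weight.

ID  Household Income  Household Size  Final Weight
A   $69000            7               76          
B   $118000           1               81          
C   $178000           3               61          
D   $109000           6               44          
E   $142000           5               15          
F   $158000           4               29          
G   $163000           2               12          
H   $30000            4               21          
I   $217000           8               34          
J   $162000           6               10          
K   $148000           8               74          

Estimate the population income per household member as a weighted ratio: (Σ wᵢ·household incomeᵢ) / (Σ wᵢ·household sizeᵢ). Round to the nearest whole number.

26152

Σ wᵢ·y = 69000×76 + 118000×81 + 178000×61 + 109000×44 + 142000×15 + 158000×29 + 163000×12 + 30000×21 + 217000×34 + 162000×10 + 148000×74
  = 5244000 + 9558000 + 10858000 + 4796000 + 2130000 + 4582000 + 1956000 + 630000 + 7378000 + 1620000 + 10952000 = 59704000
Σ wᵢ·x = 2283
Ratio = 59704000 / 2283 = 26151.555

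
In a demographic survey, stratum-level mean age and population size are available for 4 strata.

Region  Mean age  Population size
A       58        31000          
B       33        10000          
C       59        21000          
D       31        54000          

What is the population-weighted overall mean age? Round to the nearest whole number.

Σ Nₕ·x̄ₕ = 58×31000 + 33×10000 + 59×21000 + 31×54000
  = 1798000 + 330000 + 1239000 + 1674000 = 5041000
Σ Nₕ = 31000 + 10000 + 21000 + 54000 = 116000
Overall mean = 5041000 / 116000 = 43.456897

43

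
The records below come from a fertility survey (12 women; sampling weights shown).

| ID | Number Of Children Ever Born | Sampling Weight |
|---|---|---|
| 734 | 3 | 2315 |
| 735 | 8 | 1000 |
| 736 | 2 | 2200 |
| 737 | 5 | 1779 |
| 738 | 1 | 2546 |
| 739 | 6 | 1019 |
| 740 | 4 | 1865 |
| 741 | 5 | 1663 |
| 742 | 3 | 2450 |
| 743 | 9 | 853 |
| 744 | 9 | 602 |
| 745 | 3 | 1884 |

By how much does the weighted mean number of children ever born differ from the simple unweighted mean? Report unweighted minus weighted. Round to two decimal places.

Unweighted sum = 3 + 8 + 2 + 5 + 1 + 6 + 4 + 5 + 3 + 9 + 9 + 3 = 58
Unweighted mean = 58 / 12 = 4.8333333
Weighted sum = 78772
Sum of weights = 2315 + 1000 + 2200 + 1779 + 2546 + 1019 + 1865 + 1663 + 2450 + 853 + 602 + 1884 = 20176
Weighted mean = 78772 / 20176 = 3.9042427
Difference (unweighted minus weighted) = 0.92909067

0.93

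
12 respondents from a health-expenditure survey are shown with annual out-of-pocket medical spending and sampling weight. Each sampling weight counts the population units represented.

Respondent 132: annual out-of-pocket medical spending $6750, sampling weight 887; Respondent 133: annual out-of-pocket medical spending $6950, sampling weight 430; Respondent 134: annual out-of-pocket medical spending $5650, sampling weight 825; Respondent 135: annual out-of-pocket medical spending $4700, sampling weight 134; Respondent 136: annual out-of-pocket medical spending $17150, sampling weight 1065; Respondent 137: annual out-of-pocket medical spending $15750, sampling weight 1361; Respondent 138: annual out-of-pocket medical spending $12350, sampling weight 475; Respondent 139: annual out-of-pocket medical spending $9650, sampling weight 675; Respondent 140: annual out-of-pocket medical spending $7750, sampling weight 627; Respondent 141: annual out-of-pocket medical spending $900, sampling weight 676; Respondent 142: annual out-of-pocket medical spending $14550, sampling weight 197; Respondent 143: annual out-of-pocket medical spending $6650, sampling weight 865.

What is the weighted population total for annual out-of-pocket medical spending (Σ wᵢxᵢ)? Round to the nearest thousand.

80434000

Weighted total = 6750×887 + 6950×430 + 5650×825 + 4700×134 + 17150×1065 + 15750×1361 + 12350×475 + 9650×675 + 7750×627 + 900×676 + 14550×197 + 6650×865
  = 5987250 + 2988500 + 4661250 + 629800 + 18264750 + 21435750 + 5866250 + 6513750 + 4859250 + 608400 + 2866350 + 5752250 = 80433550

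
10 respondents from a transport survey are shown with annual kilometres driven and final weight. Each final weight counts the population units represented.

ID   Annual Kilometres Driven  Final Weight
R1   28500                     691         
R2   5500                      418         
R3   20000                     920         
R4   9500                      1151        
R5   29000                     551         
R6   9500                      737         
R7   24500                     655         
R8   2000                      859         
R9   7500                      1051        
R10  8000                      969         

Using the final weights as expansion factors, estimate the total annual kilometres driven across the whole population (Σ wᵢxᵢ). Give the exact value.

107707500

Weighted total = 28500×691 + 5500×418 + 20000×920 + 9500×1151 + 29000×551 + 9500×737 + 24500×655 + 2000×859 + 7500×1051 + 8000×969
  = 107707500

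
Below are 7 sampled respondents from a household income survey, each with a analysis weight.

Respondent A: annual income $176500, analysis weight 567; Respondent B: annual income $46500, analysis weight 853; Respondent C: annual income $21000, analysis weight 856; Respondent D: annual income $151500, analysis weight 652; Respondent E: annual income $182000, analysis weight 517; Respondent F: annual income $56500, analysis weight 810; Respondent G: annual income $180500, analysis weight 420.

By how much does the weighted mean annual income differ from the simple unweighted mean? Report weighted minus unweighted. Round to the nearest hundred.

Unweighted sum = 176500 + 46500 + 21000 + 151500 + 182000 + 56500 + 180500 = 814500
Unweighted mean = 814500 / 7 = 116357.14
Weighted sum = 176500×567 + 46500×853 + 21000×856 + 151500×652 + 182000×517 + 56500×810 + 180500×420
  = 100075500 + 39664500 + 17976000 + 98778000 + 94094000 + 45765000 + 75810000 = 472163000
Sum of weights = 567 + 853 + 856 + 652 + 517 + 810 + 420 = 4675
Weighted mean = 472163000 / 4675 = 100997.43
Difference (weighted minus unweighted) = -15359.71

-15400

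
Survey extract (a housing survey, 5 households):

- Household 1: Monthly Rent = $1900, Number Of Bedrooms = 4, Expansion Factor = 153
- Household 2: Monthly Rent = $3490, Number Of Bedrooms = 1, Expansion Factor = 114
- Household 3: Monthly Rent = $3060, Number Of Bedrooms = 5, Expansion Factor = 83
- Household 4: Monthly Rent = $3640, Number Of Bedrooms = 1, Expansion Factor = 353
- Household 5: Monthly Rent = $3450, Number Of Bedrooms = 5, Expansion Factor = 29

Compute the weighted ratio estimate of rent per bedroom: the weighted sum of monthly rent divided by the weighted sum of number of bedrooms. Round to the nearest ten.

1420

Σ wᵢ·y = 1900×153 + 3490×114 + 3060×83 + 3640×353 + 3450×29
  = 290700 + 397860 + 253980 + 1284920 + 100050 = 2327510
Σ wᵢ·x = 4×153 + 1×114 + 5×83 + 1×353 + 5×29
  = 612 + 114 + 415 + 353 + 145 = 1639
Ratio = 2327510 / 1639 = 1420.0793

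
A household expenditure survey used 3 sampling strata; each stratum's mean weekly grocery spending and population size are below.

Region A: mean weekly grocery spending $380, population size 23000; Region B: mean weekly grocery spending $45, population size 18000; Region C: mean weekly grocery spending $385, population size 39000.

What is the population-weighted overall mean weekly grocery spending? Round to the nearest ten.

310

Σ Nₕ·x̄ₕ = 380×23000 + 45×18000 + 385×39000
  = 8740000 + 810000 + 15015000 = 24565000
Σ Nₕ = 23000 + 18000 + 39000 = 80000
Overall mean = 24565000 / 80000 = 307.0625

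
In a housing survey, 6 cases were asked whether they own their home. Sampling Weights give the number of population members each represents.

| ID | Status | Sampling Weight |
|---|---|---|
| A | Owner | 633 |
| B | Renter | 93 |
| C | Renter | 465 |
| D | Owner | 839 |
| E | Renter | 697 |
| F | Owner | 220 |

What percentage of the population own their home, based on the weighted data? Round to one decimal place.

57.4

Sum of weights for 'Owner' = 633 + 839 + 220 = 1692
Total weight = 2947
Weighted proportion = 1692 / 2947 = 0.5741432 → 57.41432%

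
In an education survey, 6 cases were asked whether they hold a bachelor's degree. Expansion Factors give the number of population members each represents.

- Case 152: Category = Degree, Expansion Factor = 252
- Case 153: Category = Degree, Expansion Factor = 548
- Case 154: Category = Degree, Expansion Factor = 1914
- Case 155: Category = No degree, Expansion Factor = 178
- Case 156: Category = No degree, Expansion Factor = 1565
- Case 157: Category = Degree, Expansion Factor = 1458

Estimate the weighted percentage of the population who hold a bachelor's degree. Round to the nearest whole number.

71

Sum of weights for 'Degree' = 252 + 548 + 1914 + 1458 = 4172
Total weight = 252 + 548 + 1914 + 178 + 1565 + 1458 = 5915
Weighted proportion = 4172 / 5915 = 0.70532544 → 70.532544%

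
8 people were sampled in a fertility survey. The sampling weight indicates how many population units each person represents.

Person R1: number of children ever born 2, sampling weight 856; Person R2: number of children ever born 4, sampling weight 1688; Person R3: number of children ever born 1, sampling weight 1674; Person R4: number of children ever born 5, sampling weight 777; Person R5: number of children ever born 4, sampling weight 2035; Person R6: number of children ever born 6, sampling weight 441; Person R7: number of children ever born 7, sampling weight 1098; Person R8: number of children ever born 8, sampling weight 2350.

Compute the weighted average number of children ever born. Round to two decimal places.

Weighted sum = 2×856 + 4×1688 + 1×1674 + 5×777 + 4×2035 + 6×441 + 7×1098 + 8×2350
  = 1712 + 6752 + 1674 + 3885 + 8140 + 2646 + 7686 + 18800 = 51295
Sum of weights = 10919
Weighted mean = 51295 / 10919 = 4.6977745

4.70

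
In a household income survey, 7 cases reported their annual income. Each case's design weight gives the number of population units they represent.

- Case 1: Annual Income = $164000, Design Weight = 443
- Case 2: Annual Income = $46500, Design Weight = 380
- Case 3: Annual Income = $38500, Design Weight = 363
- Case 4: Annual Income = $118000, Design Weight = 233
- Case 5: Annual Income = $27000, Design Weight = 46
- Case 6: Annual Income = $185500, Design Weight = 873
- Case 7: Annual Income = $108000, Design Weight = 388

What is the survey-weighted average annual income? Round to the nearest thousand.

124000

Weighted sum = 164000×443 + 46500×380 + 38500×363 + 118000×233 + 27000×46 + 185500×873 + 108000×388
  = 72652000 + 17670000 + 13975500 + 27494000 + 1242000 + 161941500 + 41904000 = 336879000
Sum of weights = 443 + 380 + 363 + 233 + 46 + 873 + 388 = 2726
Weighted mean = 336879000 / 2726 = 123579.97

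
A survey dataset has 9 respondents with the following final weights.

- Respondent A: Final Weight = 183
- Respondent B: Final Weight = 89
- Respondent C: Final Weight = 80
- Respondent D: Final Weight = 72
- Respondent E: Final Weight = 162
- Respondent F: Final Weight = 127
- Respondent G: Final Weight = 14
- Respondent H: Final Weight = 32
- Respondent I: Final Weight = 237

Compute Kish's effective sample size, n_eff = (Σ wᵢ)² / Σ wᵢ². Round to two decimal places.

6.49

Σ wᵢ = 183 + 89 + 80 + 72 + 162 + 127 + 14 + 32 + 237 = 996
Σ wᵢ² = 33489 + 7921 + 6400 + 5184 + 26244 + 16129 + 196 + 1024 + 56169 = 152756
n_eff = 996² / 152756 = 992016 / 152756 = 6.4941213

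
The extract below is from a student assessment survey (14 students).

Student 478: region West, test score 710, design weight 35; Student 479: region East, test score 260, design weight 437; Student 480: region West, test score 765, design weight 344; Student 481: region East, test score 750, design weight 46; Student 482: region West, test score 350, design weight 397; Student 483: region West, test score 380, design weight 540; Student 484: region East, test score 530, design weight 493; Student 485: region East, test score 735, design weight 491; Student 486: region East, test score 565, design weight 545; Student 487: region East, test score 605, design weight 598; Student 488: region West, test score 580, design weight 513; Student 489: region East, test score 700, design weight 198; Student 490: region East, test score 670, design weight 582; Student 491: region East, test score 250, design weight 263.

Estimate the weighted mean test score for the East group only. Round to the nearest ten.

East rows: 479, 481, 484, 485, 486, 487, 489, 490, 491
Weighted sum = 260×437 + 750×46 + 530×493 + 735×491 + 565×545 + 605×598 + 700×198 + 670×582 + 250×263
  = 113620 + 34500 + 261290 + 360885 + 307925 + 361790 + 138600 + 389940 + 65750 = 2034300
Sum of weights = 437 + 46 + 493 + 491 + 545 + 598 + 198 + 582 + 263 = 3653
Weighted mean = 2034300 / 3653 = 556.88475

560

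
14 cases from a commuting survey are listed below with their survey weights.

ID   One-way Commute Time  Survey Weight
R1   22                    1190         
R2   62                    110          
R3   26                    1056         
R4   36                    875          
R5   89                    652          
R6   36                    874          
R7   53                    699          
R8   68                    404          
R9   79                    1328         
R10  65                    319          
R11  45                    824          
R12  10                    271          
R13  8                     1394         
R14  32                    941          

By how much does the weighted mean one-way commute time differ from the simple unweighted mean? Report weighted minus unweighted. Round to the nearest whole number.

Unweighted sum = 631
Unweighted mean = 631 / 14 = 45.071429
Weighted sum = 452668
Sum of weights = 10937
Weighted mean = 452668 / 10937 = 41.388681
Difference (weighted minus unweighted) = -3.6827479

-4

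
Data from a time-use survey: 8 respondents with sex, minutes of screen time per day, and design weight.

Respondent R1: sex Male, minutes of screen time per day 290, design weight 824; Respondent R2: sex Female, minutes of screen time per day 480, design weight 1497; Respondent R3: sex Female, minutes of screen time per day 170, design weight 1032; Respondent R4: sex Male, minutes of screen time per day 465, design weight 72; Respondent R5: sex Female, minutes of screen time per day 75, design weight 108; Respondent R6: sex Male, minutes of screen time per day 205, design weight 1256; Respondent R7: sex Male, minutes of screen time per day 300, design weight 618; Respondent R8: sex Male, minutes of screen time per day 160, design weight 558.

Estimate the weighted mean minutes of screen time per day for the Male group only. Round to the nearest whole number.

Male rows: R1, R4, R6, R7, R8
Weighted sum = 290×824 + 465×72 + 205×1256 + 300×618 + 160×558
  = 238960 + 33480 + 257480 + 185400 + 89280 = 804600
Sum of weights = 824 + 72 + 1256 + 618 + 558 = 3328
Weighted mean = 804600 / 3328 = 241.76683

242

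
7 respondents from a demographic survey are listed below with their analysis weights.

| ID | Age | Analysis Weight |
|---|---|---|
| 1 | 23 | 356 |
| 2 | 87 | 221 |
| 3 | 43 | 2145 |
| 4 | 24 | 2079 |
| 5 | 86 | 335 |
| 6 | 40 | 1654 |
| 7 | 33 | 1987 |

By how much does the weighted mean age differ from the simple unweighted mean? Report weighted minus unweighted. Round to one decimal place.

-10.4

Unweighted sum = 23 + 87 + 43 + 24 + 86 + 40 + 33 = 336
Unweighted mean = 336 / 7 = 48
Weighted sum = 23×356 + 87×221 + 43×2145 + 24×2079 + 86×335 + 40×1654 + 33×1987
  = 8188 + 19227 + 92235 + 49896 + 28810 + 66160 + 65571 = 330087
Sum of weights = 356 + 221 + 2145 + 2079 + 335 + 1654 + 1987 = 8777
Weighted mean = 330087 / 8777 = 37.60818
Difference (weighted minus unweighted) = -10.39182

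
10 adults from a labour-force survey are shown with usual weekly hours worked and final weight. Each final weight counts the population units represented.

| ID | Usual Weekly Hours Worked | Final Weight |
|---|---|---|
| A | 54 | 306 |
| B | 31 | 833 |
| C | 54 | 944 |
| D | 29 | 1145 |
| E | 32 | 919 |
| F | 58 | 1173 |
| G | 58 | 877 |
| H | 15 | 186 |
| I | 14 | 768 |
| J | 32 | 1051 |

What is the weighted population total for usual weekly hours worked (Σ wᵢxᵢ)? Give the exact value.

Weighted total = 322010

322010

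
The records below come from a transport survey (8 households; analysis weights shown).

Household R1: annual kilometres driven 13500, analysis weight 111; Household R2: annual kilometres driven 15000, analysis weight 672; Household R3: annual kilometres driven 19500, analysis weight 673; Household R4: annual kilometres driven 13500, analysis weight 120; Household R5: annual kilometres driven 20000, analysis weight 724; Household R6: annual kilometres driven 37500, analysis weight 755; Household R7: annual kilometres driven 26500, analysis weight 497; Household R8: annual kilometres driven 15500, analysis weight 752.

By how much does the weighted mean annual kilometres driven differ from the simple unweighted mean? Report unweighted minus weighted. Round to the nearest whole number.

Unweighted sum = 161000
Unweighted mean = 161000 / 8 = 20125
Weighted sum = 13500×111 + 15000×672 + 19500×673 + 13500×120 + 20000×724 + 37500×755 + 26500×497 + 15500×752
  = 1498500 + 10080000 + 13123500 + 1620000 + 14480000 + 28312500 + 13170500 + 11656000 = 93941000
Sum of weights = 111 + 672 + 673 + 120 + 724 + 755 + 497 + 752 = 4304
Weighted mean = 93941000 / 4304 = 21826.441
Difference (unweighted minus weighted) = -1701.4405

-1701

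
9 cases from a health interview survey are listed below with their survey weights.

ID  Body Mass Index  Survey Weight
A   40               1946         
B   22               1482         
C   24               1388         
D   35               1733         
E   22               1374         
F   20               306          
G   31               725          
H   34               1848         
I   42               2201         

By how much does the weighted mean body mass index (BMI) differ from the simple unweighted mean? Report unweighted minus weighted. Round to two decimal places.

Unweighted sum = 40 + 22 + 24 + 35 + 22 + 20 + 31 + 34 + 42 = 270
Unweighted mean = 270 / 9 = 30
Weighted sum = 40×1946 + 22×1482 + 24×1388 + 35×1733 + 22×1374 + 20×306 + 31×725 + 34×1848 + 42×2201
  = 418508
Sum of weights = 1946 + 1482 + 1388 + 1733 + 1374 + 306 + 725 + 1848 + 2201 = 13003
Weighted mean = 418508 / 13003 = 32.185496
Difference (unweighted minus weighted) = -2.1854957

-2.19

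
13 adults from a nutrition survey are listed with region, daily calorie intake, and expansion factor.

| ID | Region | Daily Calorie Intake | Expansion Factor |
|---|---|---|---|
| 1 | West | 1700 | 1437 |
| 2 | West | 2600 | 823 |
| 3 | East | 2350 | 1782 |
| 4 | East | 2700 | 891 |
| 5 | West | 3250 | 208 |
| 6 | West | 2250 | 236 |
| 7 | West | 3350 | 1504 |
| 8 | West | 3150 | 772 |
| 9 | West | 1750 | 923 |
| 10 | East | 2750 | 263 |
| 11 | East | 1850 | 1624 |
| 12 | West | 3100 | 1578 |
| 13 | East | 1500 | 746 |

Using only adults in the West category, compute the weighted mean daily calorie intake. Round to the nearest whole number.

West rows: 1, 2, 5, 6, 7, 8, 9, 12
Weighted sum = 1700×1437 + 2600×823 + 3250×208 + 2250×236 + 3350×1504 + 3150×772 + 1750×923 + 3100×1578
  = 2442900 + 2139800 + 676000 + 531000 + 5038400 + 2431800 + 1615250 + 4891800 = 19766950
Sum of weights = 1437 + 823 + 208 + 236 + 1504 + 772 + 923 + 1578 = 7481
Weighted mean = 19766950 / 7481 = 2642.2871

2642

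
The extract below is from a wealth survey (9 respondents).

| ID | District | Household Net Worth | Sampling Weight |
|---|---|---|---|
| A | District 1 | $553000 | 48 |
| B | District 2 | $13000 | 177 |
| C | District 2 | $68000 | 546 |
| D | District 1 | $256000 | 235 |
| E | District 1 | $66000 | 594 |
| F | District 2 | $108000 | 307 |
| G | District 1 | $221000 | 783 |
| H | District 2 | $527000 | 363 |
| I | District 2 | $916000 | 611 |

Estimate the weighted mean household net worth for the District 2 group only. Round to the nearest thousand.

411000

District 2 rows: B, C, F, H, I
Weighted sum = 13000×177 + 68000×546 + 108000×307 + 527000×363 + 916000×611
  = 823562000
Sum of weights = 177 + 546 + 307 + 363 + 611 = 2004
Weighted mean = 823562000 / 2004 = 410959.08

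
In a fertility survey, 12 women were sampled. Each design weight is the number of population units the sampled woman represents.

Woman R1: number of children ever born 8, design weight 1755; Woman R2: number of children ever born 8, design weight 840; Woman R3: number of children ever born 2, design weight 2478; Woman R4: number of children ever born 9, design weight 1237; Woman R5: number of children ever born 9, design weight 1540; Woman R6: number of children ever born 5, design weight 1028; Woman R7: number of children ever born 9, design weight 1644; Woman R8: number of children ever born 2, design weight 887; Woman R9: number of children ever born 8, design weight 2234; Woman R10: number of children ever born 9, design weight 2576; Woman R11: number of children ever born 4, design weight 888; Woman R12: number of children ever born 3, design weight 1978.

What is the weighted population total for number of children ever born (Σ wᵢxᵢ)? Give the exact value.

122961

Weighted total = 8×1755 + 8×840 + 2×2478 + 9×1237 + 9×1540 + 5×1028 + 9×1644 + 2×887 + 8×2234 + 9×2576 + 4×888 + 3×1978
  = 14040 + 6720 + 4956 + 11133 + 13860 + 5140 + 14796 + 1774 + 17872 + 23184 + 3552 + 5934 = 122961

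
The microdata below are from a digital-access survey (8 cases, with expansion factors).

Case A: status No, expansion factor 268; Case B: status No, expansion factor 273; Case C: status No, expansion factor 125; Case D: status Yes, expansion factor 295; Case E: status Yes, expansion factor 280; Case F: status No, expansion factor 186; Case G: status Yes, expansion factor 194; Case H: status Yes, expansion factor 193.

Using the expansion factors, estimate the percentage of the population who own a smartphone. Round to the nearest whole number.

53

Sum of weights for 'Yes' = 295 + 280 + 194 + 193 = 962
Total weight = 268 + 273 + 125 + 295 + 280 + 186 + 194 + 193 = 1814
Weighted proportion = 962 / 1814 = 0.53031974 → 53.031974%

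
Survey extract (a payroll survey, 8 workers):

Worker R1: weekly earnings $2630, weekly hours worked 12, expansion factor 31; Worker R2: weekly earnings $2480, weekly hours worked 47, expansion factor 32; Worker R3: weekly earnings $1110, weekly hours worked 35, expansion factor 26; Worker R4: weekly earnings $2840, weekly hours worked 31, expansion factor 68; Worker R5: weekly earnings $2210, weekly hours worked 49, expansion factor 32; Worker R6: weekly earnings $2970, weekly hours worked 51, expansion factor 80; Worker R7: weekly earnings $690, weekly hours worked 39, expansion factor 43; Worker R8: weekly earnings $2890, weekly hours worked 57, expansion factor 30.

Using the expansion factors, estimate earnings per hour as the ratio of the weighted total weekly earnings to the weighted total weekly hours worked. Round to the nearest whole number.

Σ wᵢ·y = 2630×31 + 2480×32 + 1110×26 + 2840×68 + 2210×32 + 2970×80 + 690×43 + 2890×30
  = 81530 + 79360 + 28860 + 193120 + 70720 + 237600 + 29670 + 86700 = 807560
Σ wᵢ·x = 12×31 + 47×32 + 35×26 + 31×68 + 49×32 + 51×80 + 39×43 + 57×30
  = 13929
Ratio = 807560 / 13929 = 57.976883

58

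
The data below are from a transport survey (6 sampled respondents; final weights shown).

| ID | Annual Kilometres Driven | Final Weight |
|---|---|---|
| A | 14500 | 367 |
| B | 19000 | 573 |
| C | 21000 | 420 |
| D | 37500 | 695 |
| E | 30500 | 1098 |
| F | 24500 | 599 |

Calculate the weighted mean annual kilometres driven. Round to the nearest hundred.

26500

Weighted sum = 14500×367 + 19000×573 + 21000×420 + 37500×695 + 30500×1098 + 24500×599
  = 5321500 + 10887000 + 8820000 + 26062500 + 33489000 + 14675500 = 99255500
Sum of weights = 367 + 573 + 420 + 695 + 1098 + 599 = 3752
Weighted mean = 99255500 / 3752 = 26454.025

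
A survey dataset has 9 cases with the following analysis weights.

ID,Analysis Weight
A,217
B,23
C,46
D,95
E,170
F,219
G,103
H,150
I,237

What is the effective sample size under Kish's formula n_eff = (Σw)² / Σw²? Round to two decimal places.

7.06

Σ wᵢ = 217 + 23 + 46 + 95 + 170 + 219 + 103 + 150 + 237 = 1260
Σ wᵢ² = 47089 + 529 + 2116 + 9025 + 28900 + 47961 + 10609 + 22500 + 56169 = 224898
n_eff = 1260² / 224898 = 1587600 / 224898 = 7.0592002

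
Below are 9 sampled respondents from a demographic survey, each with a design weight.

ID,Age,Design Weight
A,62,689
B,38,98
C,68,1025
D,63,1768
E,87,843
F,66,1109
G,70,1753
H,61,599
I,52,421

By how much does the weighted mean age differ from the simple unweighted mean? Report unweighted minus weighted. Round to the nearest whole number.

-4

Unweighted sum = 62 + 38 + 68 + 63 + 87 + 66 + 70 + 61 + 52 = 567
Unweighted mean = 567 / 9 = 63
Weighted sum = 62×689 + 38×98 + 68×1025 + 63×1768 + 87×843 + 66×1109 + 70×1753 + 61×599 + 52×421
  = 42718 + 3724 + 69700 + 111384 + 73341 + 73194 + 122710 + 36539 + 21892 = 555202
Sum of weights = 689 + 98 + 1025 + 1768 + 843 + 1109 + 1753 + 599 + 421 = 8305
Weighted mean = 555202 / 8305 = 66.851535
Difference (unweighted minus weighted) = -3.8515352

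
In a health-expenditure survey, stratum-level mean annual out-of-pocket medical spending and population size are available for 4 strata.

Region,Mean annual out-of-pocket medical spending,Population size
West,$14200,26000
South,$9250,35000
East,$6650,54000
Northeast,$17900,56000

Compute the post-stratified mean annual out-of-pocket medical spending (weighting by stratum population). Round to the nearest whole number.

12014

Σ Nₕ·x̄ₕ = 14200×26000 + 9250×35000 + 6650×54000 + 17900×56000
  = 2054450000
Σ Nₕ = 26000 + 35000 + 54000 + 56000 = 171000
Overall mean = 2054450000 / 171000 = 12014.327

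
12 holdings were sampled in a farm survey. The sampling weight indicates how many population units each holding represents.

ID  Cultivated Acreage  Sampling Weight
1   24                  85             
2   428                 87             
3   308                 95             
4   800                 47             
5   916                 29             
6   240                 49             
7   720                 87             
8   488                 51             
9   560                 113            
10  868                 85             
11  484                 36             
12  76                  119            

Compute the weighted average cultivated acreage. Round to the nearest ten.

450

Weighted sum = 24×85 + 428×87 + 308×95 + 800×47 + 916×29 + 240×49 + 720×87 + 488×51 + 560×113 + 868×85 + 484×36 + 76×119
  = 395516
Sum of weights = 85 + 87 + 95 + 47 + 29 + 49 + 87 + 51 + 113 + 85 + 36 + 119 = 883
Weighted mean = 395516 / 883 = 447.92299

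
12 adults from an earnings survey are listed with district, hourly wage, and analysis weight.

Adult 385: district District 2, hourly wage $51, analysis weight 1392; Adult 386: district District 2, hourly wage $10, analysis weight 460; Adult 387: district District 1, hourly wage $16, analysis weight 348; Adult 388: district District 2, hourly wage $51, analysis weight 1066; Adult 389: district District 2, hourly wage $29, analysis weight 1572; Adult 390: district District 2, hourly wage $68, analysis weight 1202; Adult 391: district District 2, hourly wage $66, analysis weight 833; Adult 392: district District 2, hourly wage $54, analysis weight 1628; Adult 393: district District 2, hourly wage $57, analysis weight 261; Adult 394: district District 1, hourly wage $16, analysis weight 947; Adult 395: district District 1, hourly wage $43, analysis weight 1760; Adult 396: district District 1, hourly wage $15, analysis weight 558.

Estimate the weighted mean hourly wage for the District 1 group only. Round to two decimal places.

District 1 rows: 387, 394, 395, 396
Weighted sum = 16×348 + 16×947 + 43×1760 + 15×558
  = 104770
Sum of weights = 348 + 947 + 1760 + 558 = 3613
Weighted mean = 104770 / 3613 = 28.998063

29.00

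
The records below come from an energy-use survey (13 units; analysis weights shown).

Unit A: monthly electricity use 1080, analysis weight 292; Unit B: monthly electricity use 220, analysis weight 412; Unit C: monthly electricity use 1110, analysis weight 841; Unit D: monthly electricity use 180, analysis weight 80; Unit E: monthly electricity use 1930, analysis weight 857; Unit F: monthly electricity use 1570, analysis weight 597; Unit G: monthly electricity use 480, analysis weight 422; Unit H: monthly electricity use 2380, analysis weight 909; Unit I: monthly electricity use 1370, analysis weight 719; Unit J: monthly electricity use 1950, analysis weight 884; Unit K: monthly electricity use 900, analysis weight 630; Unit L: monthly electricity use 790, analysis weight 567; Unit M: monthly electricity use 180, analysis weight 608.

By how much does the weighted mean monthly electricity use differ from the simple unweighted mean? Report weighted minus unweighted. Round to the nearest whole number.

210

Unweighted sum = 14140
Unweighted mean = 14140 / 13 = 1087.6923
Weighted sum = 10144390
Sum of weights = 7818
Weighted mean = 10144390 / 7818 = 1297.5684
Difference (weighted minus unweighted) = 209.87612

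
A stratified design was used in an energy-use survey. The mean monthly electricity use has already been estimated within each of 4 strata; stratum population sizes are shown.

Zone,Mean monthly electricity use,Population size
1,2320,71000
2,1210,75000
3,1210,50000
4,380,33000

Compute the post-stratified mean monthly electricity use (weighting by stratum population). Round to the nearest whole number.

1435

Σ Nₕ·x̄ₕ = 328510000
Σ Nₕ = 71000 + 75000 + 50000 + 33000 = 229000
Overall mean = 328510000 / 229000 = 1434.5415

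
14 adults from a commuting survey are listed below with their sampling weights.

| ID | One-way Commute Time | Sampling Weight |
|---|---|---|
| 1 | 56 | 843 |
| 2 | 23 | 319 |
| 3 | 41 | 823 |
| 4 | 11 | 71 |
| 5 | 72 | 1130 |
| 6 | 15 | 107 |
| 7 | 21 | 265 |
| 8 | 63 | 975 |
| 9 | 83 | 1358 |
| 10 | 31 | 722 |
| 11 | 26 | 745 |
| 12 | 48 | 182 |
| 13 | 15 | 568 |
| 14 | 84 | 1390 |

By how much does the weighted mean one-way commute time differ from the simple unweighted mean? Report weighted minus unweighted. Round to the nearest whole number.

13

Unweighted sum = 589
Unweighted mean = 589 / 14 = 42.071429
Weighted sum = 527506
Sum of weights = 9498
Weighted mean = 527506 / 9498 = 55.53864
Difference (weighted minus unweighted) = 13.467211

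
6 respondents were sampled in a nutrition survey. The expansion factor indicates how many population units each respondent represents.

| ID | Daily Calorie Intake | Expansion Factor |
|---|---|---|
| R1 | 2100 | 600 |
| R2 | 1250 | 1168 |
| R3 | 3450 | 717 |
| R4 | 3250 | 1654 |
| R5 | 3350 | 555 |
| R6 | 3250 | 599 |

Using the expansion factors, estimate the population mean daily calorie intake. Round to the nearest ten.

Weighted sum = 2100×600 + 1250×1168 + 3450×717 + 3250×1654 + 3350×555 + 3250×599
  = 1260000 + 1460000 + 2473650 + 5375500 + 1859250 + 1946750 = 14375150
Sum of weights = 600 + 1168 + 717 + 1654 + 555 + 599 = 5293
Weighted mean = 14375150 / 5293 = 2715.8795

2720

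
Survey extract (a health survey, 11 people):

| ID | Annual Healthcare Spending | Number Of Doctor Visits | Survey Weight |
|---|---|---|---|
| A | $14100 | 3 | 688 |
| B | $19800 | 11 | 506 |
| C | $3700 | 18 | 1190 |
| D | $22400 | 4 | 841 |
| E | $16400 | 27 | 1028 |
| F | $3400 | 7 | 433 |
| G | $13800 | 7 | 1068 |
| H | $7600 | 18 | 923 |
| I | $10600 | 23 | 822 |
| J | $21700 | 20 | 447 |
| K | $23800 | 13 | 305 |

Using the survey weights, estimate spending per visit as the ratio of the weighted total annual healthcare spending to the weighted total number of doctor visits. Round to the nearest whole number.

913

Σ wᵢ·y = 14100×688 + 19800×506 + 3700×1190 + 22400×841 + 16400×1028 + 3400×433 + 13800×1068 + 7600×923 + 10600×822 + 21700×447 + 23800×305
  = 9700800 + 10018800 + 4403000 + 18838400 + 16859200 + 1472200 + 14738400 + 7014800 + 8713200 + 9699900 + 7259000 = 108717700
Σ wᵢ·x = 3×688 + 11×506 + 18×1190 + 4×841 + 27×1028 + 7×433 + 7×1068 + 18×923 + 23×822 + 20×447 + 13×305
  = 119102
Ratio = 108717700 / 119102 = 912.81171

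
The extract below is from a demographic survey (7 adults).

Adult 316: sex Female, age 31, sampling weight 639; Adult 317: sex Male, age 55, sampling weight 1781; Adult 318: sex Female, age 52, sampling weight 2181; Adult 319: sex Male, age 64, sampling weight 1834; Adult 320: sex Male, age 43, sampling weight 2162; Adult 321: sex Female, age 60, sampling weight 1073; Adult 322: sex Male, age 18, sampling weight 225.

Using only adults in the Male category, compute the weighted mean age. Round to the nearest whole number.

52

Male rows: 317, 319, 320, 322
Weighted sum = 55×1781 + 64×1834 + 43×2162 + 18×225
  = 97955 + 117376 + 92966 + 4050 = 312347
Sum of weights = 1781 + 1834 + 2162 + 225 = 6002
Weighted mean = 312347 / 6002 = 52.040487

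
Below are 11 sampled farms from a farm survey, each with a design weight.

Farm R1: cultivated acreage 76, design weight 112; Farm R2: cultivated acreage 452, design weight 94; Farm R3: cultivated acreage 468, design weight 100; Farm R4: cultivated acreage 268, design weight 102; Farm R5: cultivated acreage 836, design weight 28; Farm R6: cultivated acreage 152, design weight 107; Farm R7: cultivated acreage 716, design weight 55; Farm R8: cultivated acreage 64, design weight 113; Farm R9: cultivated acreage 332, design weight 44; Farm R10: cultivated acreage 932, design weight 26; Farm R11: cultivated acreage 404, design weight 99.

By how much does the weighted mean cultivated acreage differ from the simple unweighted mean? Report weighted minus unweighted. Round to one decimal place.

-97.4

Unweighted sum = 76 + 452 + 468 + 268 + 836 + 152 + 716 + 64 + 332 + 932 + 404 = 4700
Unweighted mean = 4700 / 11 = 427.27273
Weighted sum = 76×112 + 452×94 + 468×100 + 268×102 + 836×28 + 152×107 + 716×55 + 64×113 + 332×44 + 932×26 + 404×99
  = 290256
Sum of weights = 112 + 94 + 100 + 102 + 28 + 107 + 55 + 113 + 44 + 26 + 99 = 880
Weighted mean = 290256 / 880 = 329.83636
Difference (weighted minus unweighted) = -97.436364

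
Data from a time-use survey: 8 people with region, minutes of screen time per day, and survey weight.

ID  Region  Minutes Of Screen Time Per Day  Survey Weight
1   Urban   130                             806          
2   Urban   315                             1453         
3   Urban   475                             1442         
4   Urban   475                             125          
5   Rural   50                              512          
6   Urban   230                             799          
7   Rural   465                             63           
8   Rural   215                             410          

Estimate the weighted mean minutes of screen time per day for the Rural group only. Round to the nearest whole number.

Rural rows: 5, 7, 8
Weighted sum = 50×512 + 465×63 + 215×410
  = 143045
Sum of weights = 512 + 63 + 410 = 985
Weighted mean = 143045 / 985 = 145.22335

145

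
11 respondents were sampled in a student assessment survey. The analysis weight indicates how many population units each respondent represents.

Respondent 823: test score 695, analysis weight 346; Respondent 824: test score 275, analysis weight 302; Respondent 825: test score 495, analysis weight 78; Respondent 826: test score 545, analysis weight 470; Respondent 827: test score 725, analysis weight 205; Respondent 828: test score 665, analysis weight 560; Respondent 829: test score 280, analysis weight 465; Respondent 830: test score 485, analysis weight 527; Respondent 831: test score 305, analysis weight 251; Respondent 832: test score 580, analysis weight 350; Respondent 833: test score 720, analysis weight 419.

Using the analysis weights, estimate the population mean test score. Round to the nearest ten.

Weighted sum = 695×346 + 275×302 + 495×78 + 545×470 + 725×205 + 665×560 + 280×465 + 485×527 + 305×251 + 580×350 + 720×419
  = 240470 + 83050 + 38610 + 256150 + 148625 + 372400 + 130200 + 255595 + 76555 + 203000 + 301680 = 2106335
Sum of weights = 346 + 302 + 78 + 470 + 205 + 560 + 465 + 527 + 251 + 350 + 419 = 3973
Weighted mean = 2106335 / 3973 = 530.16235

530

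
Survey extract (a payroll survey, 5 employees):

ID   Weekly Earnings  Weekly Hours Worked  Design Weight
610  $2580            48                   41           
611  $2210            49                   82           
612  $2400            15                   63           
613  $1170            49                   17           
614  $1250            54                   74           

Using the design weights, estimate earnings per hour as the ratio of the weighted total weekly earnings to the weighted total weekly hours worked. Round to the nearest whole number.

47

Σ wᵢ·y = 2580×41 + 2210×82 + 2400×63 + 1170×17 + 1250×74
  = 105780 + 181220 + 151200 + 19890 + 92500 = 550590
Σ wᵢ·x = 11760
Ratio = 550590 / 11760 = 46.818878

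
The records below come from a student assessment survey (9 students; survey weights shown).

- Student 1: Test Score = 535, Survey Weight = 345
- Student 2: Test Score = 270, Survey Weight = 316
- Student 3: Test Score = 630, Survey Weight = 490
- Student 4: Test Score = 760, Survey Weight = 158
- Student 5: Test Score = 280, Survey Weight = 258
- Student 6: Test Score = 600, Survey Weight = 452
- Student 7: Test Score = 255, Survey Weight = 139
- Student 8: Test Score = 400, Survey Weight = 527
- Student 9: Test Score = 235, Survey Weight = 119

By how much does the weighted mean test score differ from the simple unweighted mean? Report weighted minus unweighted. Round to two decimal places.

Unweighted sum = 535 + 270 + 630 + 760 + 280 + 600 + 255 + 400 + 235 = 3965
Unweighted mean = 3965 / 9 = 440.55556
Weighted sum = 535×345 + 270×316 + 630×490 + 760×158 + 280×258 + 600×452 + 255×139 + 400×527 + 235×119
  = 184575 + 85320 + 308700 + 120080 + 72240 + 271200 + 35445 + 210800 + 27965 = 1316325
Sum of weights = 2804
Weighted mean = 1316325 / 2804 = 469.44544
Difference (weighted minus unweighted) = 28.88988

28.89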